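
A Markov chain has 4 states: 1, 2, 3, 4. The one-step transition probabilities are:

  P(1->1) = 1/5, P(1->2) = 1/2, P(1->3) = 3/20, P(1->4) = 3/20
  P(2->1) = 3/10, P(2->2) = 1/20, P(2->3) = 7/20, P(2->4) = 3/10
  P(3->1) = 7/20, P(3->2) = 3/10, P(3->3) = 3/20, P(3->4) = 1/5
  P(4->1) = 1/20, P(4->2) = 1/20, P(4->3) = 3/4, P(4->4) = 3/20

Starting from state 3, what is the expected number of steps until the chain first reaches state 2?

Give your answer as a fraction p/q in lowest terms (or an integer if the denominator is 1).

Let h_i = expected steps to first reach 2 from state i.
Boundary: h_2 = 0.
First-step equations for the other states:
  h_1 = 1 + 1/5*h_1 + 1/2*h_2 + 3/20*h_3 + 3/20*h_4
  h_3 = 1 + 7/20*h_1 + 3/10*h_2 + 3/20*h_3 + 1/5*h_4
  h_4 = 1 + 1/20*h_1 + 1/20*h_2 + 3/4*h_3 + 3/20*h_4

Substituting h_2 = 0 and rearranging gives the linear system (I - Q) h = 1:
  [4/5, -3/20, -3/20] . (h_1, h_3, h_4) = 1
  [-7/20, 17/20, -1/5] . (h_1, h_3, h_4) = 1
  [-1/20, -3/4, 17/20] . (h_1, h_3, h_4) = 1

Solving yields:
  h_1 = 7760/2929
  h_3 = 9540/2929
  h_4 = 12320/2929

Starting state is 3, so the expected hitting time is h_3 = 9540/2929.

Answer: 9540/2929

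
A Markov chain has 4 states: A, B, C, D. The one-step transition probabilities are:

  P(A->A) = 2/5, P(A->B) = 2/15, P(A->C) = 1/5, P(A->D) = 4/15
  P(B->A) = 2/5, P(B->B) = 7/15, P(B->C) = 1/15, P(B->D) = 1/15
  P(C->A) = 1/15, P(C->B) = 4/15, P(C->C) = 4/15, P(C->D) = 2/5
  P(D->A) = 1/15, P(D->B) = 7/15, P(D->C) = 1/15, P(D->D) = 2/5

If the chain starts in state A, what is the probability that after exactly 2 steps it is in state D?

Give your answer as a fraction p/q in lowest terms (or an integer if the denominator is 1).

Answer: 68/225

Derivation:
Computing P^2 by repeated multiplication:
P^1 =
  A: [2/5, 2/15, 1/5, 4/15]
  B: [2/5, 7/15, 1/15, 1/15]
  C: [1/15, 4/15, 4/15, 2/5]
  D: [1/15, 7/15, 1/15, 2/5]
P^2 =
  A: [11/45, 22/75, 4/25, 68/225]
  B: [16/45, 8/25, 2/15, 43/225]
  C: [8/45, 88/225, 29/225, 68/225]
  D: [11/45, 97/225, 4/45, 53/225]

(P^2)[A -> D] = 68/225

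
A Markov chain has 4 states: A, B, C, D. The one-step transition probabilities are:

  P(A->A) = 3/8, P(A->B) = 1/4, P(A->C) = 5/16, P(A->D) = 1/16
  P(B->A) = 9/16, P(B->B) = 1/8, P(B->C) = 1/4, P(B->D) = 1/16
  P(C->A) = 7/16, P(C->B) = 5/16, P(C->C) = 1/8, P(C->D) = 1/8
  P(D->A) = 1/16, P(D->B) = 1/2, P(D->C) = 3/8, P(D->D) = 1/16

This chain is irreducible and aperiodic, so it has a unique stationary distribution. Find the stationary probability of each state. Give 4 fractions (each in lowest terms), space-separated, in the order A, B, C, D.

Answer: 1133/2737 1389/5474 695/2737 429/5474

Derivation:
The stationary distribution satisfies pi = pi * P, i.e.:
  pi_A = 3/8*pi_A + 9/16*pi_B + 7/16*pi_C + 1/16*pi_D
  pi_B = 1/4*pi_A + 1/8*pi_B + 5/16*pi_C + 1/2*pi_D
  pi_C = 5/16*pi_A + 1/4*pi_B + 1/8*pi_C + 3/8*pi_D
  pi_D = 1/16*pi_A + 1/16*pi_B + 1/8*pi_C + 1/16*pi_D
with normalization: pi_A + pi_B + pi_C + pi_D = 1.

Using the first 3 balance equations plus normalization, the linear system A*pi = b is:
  [-5/8, 9/16, 7/16, 1/16] . pi = 0
  [1/4, -7/8, 5/16, 1/2] . pi = 0
  [5/16, 1/4, -7/8, 3/8] . pi = 0
  [1, 1, 1, 1] . pi = 1

Solving yields:
  pi_A = 1133/2737
  pi_B = 1389/5474
  pi_C = 695/2737
  pi_D = 429/5474

Verification (pi * P):
  1133/2737*3/8 + 1389/5474*9/16 + 695/2737*7/16 + 429/5474*1/16 = 1133/2737 = pi_A  (ok)
  1133/2737*1/4 + 1389/5474*1/8 + 695/2737*5/16 + 429/5474*1/2 = 1389/5474 = pi_B  (ok)
  1133/2737*5/16 + 1389/5474*1/4 + 695/2737*1/8 + 429/5474*3/8 = 695/2737 = pi_C  (ok)
  1133/2737*1/16 + 1389/5474*1/16 + 695/2737*1/8 + 429/5474*1/16 = 429/5474 = pi_D  (ok)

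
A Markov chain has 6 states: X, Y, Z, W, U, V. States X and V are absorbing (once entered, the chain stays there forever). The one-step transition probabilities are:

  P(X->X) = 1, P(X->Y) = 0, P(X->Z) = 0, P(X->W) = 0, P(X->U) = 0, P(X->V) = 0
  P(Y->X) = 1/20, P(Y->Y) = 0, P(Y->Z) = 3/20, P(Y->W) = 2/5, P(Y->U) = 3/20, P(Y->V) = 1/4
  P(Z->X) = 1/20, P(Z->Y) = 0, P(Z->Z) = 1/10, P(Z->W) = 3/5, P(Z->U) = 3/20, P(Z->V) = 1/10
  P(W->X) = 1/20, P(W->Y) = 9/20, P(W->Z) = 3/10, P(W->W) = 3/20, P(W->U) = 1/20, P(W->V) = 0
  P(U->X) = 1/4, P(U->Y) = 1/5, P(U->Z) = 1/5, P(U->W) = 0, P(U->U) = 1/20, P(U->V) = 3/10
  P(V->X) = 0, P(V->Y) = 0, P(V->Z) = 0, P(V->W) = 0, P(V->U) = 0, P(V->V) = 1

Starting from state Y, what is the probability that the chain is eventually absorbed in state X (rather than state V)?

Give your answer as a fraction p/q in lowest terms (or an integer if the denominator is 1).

Answer: 7837/23976

Derivation:
Let a_i = P(absorbed in X | start in state i).
Boundary conditions: a_X = 1, a_V = 0.
For each transient state i, a_i = sum_j P(i->j) * a_j:
  a_Y = 1/20*a_X + 0*a_Y + 3/20*a_Z + 2/5*a_W + 3/20*a_U + 1/4*a_V
  a_Z = 1/20*a_X + 0*a_Y + 1/10*a_Z + 3/5*a_W + 3/20*a_U + 1/10*a_V
  a_W = 1/20*a_X + 9/20*a_Y + 3/10*a_Z + 3/20*a_W + 1/20*a_U + 0*a_V
  a_U = 1/4*a_X + 1/5*a_Y + 1/5*a_Z + 0*a_W + 1/20*a_U + 3/10*a_V

Substituting a_X = 1 and a_V = 0, rearrange to (I - Q) a = r where r[i] = P(i -> X):
  [1, -3/20, -2/5, -3/20] . (a_Y, a_Z, a_W, a_U) = 1/20
  [0, 9/10, -3/5, -3/20] . (a_Y, a_Z, a_W, a_U) = 1/20
  [-9/20, -3/10, 17/20, -1/20] . (a_Y, a_Z, a_W, a_U) = 1/20
  [-1/5, -1/5, 0, 19/20] . (a_Y, a_Z, a_W, a_U) = 1/4

Solving yields:
  a_Y = 7837/23976
  a_Z = 1157/2997
  a_W = 9409/23976
  a_U = 2477/5994

Starting state is Y, so the absorption probability is a_Y = 7837/23976.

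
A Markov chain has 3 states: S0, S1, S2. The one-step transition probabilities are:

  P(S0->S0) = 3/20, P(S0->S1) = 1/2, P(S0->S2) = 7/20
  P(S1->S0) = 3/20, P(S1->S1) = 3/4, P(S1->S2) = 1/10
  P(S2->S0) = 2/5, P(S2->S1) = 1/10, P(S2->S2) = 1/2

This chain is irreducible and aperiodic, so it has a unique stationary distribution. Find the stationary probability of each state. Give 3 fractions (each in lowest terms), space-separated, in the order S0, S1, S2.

Answer: 46/215 114/215 11/43

Derivation:
The stationary distribution satisfies pi = pi * P, i.e.:
  pi_S0 = 3/20*pi_S0 + 3/20*pi_S1 + 2/5*pi_S2
  pi_S1 = 1/2*pi_S0 + 3/4*pi_S1 + 1/10*pi_S2
  pi_S2 = 7/20*pi_S0 + 1/10*pi_S1 + 1/2*pi_S2
with normalization: pi_S0 + pi_S1 + pi_S2 = 1.

Using the first 2 balance equations plus normalization, the linear system A*pi = b is:
  [-17/20, 3/20, 2/5] . pi = 0
  [1/2, -1/4, 1/10] . pi = 0
  [1, 1, 1] . pi = 1

Solving yields:
  pi_S0 = 46/215
  pi_S1 = 114/215
  pi_S2 = 11/43

Verification (pi * P):
  46/215*3/20 + 114/215*3/20 + 11/43*2/5 = 46/215 = pi_S0  (ok)
  46/215*1/2 + 114/215*3/4 + 11/43*1/10 = 114/215 = pi_S1  (ok)
  46/215*7/20 + 114/215*1/10 + 11/43*1/2 = 11/43 = pi_S2  (ok)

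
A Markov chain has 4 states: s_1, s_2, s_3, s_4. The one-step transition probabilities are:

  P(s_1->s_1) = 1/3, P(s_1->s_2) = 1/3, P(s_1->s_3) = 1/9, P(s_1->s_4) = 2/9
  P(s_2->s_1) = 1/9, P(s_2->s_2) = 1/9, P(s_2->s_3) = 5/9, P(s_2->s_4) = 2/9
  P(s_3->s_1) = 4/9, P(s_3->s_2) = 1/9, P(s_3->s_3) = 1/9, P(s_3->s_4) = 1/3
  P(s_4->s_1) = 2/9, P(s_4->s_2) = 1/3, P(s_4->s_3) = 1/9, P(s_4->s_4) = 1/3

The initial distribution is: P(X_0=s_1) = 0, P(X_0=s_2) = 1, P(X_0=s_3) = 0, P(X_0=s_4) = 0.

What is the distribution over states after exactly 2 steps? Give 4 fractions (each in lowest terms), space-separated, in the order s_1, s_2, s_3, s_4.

Answer: 28/81 5/27 13/81 25/81

Derivation:
Propagating the distribution step by step (d_{t+1} = d_t * P):
d_0 = (s_1=0, s_2=1, s_3=0, s_4=0)
  d_1[s_1] = 0*1/3 + 1*1/9 + 0*4/9 + 0*2/9 = 1/9
  d_1[s_2] = 0*1/3 + 1*1/9 + 0*1/9 + 0*1/3 = 1/9
  d_1[s_3] = 0*1/9 + 1*5/9 + 0*1/9 + 0*1/9 = 5/9
  d_1[s_4] = 0*2/9 + 1*2/9 + 0*1/3 + 0*1/3 = 2/9
d_1 = (s_1=1/9, s_2=1/9, s_3=5/9, s_4=2/9)
  d_2[s_1] = 1/9*1/3 + 1/9*1/9 + 5/9*4/9 + 2/9*2/9 = 28/81
  d_2[s_2] = 1/9*1/3 + 1/9*1/9 + 5/9*1/9 + 2/9*1/3 = 5/27
  d_2[s_3] = 1/9*1/9 + 1/9*5/9 + 5/9*1/9 + 2/9*1/9 = 13/81
  d_2[s_4] = 1/9*2/9 + 1/9*2/9 + 5/9*1/3 + 2/9*1/3 = 25/81
d_2 = (s_1=28/81, s_2=5/27, s_3=13/81, s_4=25/81)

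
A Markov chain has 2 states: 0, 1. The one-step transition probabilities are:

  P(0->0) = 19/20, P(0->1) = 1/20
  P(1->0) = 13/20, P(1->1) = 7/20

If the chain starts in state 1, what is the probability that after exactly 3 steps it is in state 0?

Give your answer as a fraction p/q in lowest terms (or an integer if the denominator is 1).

Answer: 1807/2000

Derivation:
Computing P^3 by repeated multiplication:
P^1 =
  0: [19/20, 1/20]
  1: [13/20, 7/20]
P^2 =
  0: [187/200, 13/200]
  1: [169/200, 31/200]
P^3 =
  0: [1861/2000, 139/2000]
  1: [1807/2000, 193/2000]

(P^3)[1 -> 0] = 1807/2000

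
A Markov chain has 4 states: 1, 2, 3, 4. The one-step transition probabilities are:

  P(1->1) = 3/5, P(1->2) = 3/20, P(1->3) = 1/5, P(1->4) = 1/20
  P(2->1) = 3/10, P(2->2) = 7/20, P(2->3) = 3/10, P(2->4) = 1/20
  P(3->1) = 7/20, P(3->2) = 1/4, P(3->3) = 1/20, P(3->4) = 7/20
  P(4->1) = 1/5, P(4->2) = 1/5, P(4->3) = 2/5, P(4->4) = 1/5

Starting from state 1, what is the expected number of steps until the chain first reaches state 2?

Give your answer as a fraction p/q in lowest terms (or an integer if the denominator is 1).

Answer: 1835/323

Derivation:
Let h_i = expected steps to first reach 2 from state i.
Boundary: h_2 = 0.
First-step equations for the other states:
  h_1 = 1 + 3/5*h_1 + 3/20*h_2 + 1/5*h_3 + 1/20*h_4
  h_3 = 1 + 7/20*h_1 + 1/4*h_2 + 1/20*h_3 + 7/20*h_4
  h_4 = 1 + 1/5*h_1 + 1/5*h_2 + 2/5*h_3 + 1/5*h_4

Substituting h_2 = 0 and rearranging gives the linear system (I - Q) h = 1:
  [2/5, -1/5, -1/20] . (h_1, h_3, h_4) = 1
  [-7/20, 19/20, -7/20] . (h_1, h_3, h_4) = 1
  [-1/5, -2/5, 4/5] . (h_1, h_3, h_4) = 1

Solving yields:
  h_1 = 1835/323
  h_3 = 1635/323
  h_4 = 1680/323

Starting state is 1, so the expected hitting time is h_1 = 1835/323.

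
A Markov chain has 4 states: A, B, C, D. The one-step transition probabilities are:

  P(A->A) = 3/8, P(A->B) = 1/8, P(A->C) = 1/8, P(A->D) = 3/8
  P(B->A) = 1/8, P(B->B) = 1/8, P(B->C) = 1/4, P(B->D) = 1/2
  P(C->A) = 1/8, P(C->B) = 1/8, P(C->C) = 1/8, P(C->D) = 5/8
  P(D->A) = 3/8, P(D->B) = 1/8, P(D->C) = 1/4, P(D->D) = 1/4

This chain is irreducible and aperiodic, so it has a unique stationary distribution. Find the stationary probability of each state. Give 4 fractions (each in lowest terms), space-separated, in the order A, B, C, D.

The stationary distribution satisfies pi = pi * P, i.e.:
  pi_A = 3/8*pi_A + 1/8*pi_B + 1/8*pi_C + 3/8*pi_D
  pi_B = 1/8*pi_A + 1/8*pi_B + 1/8*pi_C + 1/8*pi_D
  pi_C = 1/8*pi_A + 1/4*pi_B + 1/8*pi_C + 1/4*pi_D
  pi_D = 3/8*pi_A + 1/2*pi_B + 5/8*pi_C + 1/4*pi_D
with normalization: pi_A + pi_B + pi_C + pi_D = 1.

Using the first 3 balance equations plus normalization, the linear system A*pi = b is:
  [-5/8, 1/8, 1/8, 3/8] . pi = 0
  [1/8, -7/8, 1/8, 1/8] . pi = 0
  [1/8, 1/4, -7/8, 1/4] . pi = 0
  [1, 1, 1, 1] . pi = 1

Solving yields:
  pi_A = 83/280
  pi_B = 1/8
  pi_C = 53/280
  pi_D = 109/280

Verification (pi * P):
  83/280*3/8 + 1/8*1/8 + 53/280*1/8 + 109/280*3/8 = 83/280 = pi_A  (ok)
  83/280*1/8 + 1/8*1/8 + 53/280*1/8 + 109/280*1/8 = 1/8 = pi_B  (ok)
  83/280*1/8 + 1/8*1/4 + 53/280*1/8 + 109/280*1/4 = 53/280 = pi_C  (ok)
  83/280*3/8 + 1/8*1/2 + 53/280*5/8 + 109/280*1/4 = 109/280 = pi_D  (ok)

Answer: 83/280 1/8 53/280 109/280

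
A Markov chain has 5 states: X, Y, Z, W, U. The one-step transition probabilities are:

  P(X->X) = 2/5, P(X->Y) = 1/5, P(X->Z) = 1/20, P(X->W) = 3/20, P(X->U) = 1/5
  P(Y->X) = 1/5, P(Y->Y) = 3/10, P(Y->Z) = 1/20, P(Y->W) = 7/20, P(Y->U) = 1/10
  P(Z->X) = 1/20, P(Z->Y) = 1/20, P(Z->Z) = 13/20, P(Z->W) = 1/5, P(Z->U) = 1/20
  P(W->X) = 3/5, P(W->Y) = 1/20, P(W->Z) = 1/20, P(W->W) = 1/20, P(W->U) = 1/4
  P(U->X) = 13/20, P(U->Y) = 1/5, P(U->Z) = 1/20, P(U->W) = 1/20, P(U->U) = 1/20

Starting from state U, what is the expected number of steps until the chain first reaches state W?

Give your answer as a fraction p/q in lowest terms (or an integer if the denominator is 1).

Let h_i = expected steps to first reach W from state i.
Boundary: h_W = 0.
First-step equations for the other states:
  h_X = 1 + 2/5*h_X + 1/5*h_Y + 1/20*h_Z + 3/20*h_W + 1/5*h_U
  h_Y = 1 + 1/5*h_X + 3/10*h_Y + 1/20*h_Z + 7/20*h_W + 1/10*h_U
  h_Z = 1 + 1/20*h_X + 1/20*h_Y + 13/20*h_Z + 1/5*h_W + 1/20*h_U
  h_U = 1 + 13/20*h_X + 1/5*h_Y + 1/20*h_Z + 1/20*h_W + 1/20*h_U

Substituting h_W = 0 and rearranging gives the linear system (I - Q) h = 1:
  [3/5, -1/5, -1/20, -1/5] . (h_X, h_Y, h_Z, h_U) = 1
  [-1/5, 7/10, -1/20, -1/10] . (h_X, h_Y, h_Z, h_U) = 1
  [-1/20, -1/20, 7/20, -1/20] . (h_X, h_Y, h_Z, h_U) = 1
  [-13/20, -1/5, -1/20, 19/20] . (h_X, h_Y, h_Z, h_U) = 1

Solving yields:
  h_X = 2208/403
  h_Y = 1696/403
  h_Z = 2052/403
  h_U = 2400/403

Starting state is U, so the expected hitting time is h_U = 2400/403.

Answer: 2400/403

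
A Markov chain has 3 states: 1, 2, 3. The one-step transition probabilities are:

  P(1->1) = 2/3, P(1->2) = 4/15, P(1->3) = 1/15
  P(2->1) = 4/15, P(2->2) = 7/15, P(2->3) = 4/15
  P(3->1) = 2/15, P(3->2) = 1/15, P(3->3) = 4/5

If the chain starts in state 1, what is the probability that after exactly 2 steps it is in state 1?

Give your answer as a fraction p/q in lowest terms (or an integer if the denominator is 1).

Answer: 118/225

Derivation:
Computing P^2 by repeated multiplication:
P^1 =
  1: [2/3, 4/15, 1/15]
  2: [4/15, 7/15, 4/15]
  3: [2/15, 1/15, 4/5]
P^2 =
  1: [118/225, 23/75, 38/225]
  2: [76/225, 23/75, 16/45]
  3: [16/75, 3/25, 2/3]

(P^2)[1 -> 1] = 118/225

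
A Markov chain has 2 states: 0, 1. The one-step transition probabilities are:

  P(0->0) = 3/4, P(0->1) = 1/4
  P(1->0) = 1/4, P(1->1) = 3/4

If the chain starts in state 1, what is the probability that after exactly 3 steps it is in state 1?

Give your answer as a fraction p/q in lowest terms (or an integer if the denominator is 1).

Computing P^3 by repeated multiplication:
P^1 =
  0: [3/4, 1/4]
  1: [1/4, 3/4]
P^2 =
  0: [5/8, 3/8]
  1: [3/8, 5/8]
P^3 =
  0: [9/16, 7/16]
  1: [7/16, 9/16]

(P^3)[1 -> 1] = 9/16

Answer: 9/16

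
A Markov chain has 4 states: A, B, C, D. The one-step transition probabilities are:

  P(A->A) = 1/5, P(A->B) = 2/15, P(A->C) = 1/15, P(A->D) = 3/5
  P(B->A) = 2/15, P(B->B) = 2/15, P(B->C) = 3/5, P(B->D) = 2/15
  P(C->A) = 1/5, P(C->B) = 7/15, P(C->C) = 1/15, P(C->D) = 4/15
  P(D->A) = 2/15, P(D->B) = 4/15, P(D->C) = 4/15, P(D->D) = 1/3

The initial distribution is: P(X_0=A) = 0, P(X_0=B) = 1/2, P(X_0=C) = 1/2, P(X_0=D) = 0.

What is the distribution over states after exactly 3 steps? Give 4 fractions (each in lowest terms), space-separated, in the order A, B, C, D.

Answer: 73/450 883/3375 73/270 344/1125

Derivation:
Propagating the distribution step by step (d_{t+1} = d_t * P):
d_0 = (A=0, B=1/2, C=1/2, D=0)
  d_1[A] = 0*1/5 + 1/2*2/15 + 1/2*1/5 + 0*2/15 = 1/6
  d_1[B] = 0*2/15 + 1/2*2/15 + 1/2*7/15 + 0*4/15 = 3/10
  d_1[C] = 0*1/15 + 1/2*3/5 + 1/2*1/15 + 0*4/15 = 1/3
  d_1[D] = 0*3/5 + 1/2*2/15 + 1/2*4/15 + 0*1/3 = 1/5
d_1 = (A=1/6, B=3/10, C=1/3, D=1/5)
  d_2[A] = 1/6*1/5 + 3/10*2/15 + 1/3*1/5 + 1/5*2/15 = 1/6
  d_2[B] = 1/6*2/15 + 3/10*2/15 + 1/3*7/15 + 1/5*4/15 = 61/225
  d_2[C] = 1/6*1/15 + 3/10*3/5 + 1/3*1/15 + 1/5*4/15 = 4/15
  d_2[D] = 1/6*3/5 + 3/10*2/15 + 1/3*4/15 + 1/5*1/3 = 133/450
d_2 = (A=1/6, B=61/225, C=4/15, D=133/450)
  d_3[A] = 1/6*1/5 + 61/225*2/15 + 4/15*1/5 + 133/450*2/15 = 73/450
  d_3[B] = 1/6*2/15 + 61/225*2/15 + 4/15*7/15 + 133/450*4/15 = 883/3375
  d_3[C] = 1/6*1/15 + 61/225*3/5 + 4/15*1/15 + 133/450*4/15 = 73/270
  d_3[D] = 1/6*3/5 + 61/225*2/15 + 4/15*4/15 + 133/450*1/3 = 344/1125
d_3 = (A=73/450, B=883/3375, C=73/270, D=344/1125)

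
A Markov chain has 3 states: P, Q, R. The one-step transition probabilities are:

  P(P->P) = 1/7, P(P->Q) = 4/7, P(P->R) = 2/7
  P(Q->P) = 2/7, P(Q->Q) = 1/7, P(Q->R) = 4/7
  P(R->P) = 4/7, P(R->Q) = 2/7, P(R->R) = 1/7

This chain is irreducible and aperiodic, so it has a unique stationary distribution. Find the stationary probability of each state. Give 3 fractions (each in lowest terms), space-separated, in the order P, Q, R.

The stationary distribution satisfies pi = pi * P, i.e.:
  pi_P = 1/7*pi_P + 2/7*pi_Q + 4/7*pi_R
  pi_Q = 4/7*pi_P + 1/7*pi_Q + 2/7*pi_R
  pi_R = 2/7*pi_P + 4/7*pi_Q + 1/7*pi_R
with normalization: pi_P + pi_Q + pi_R = 1.

Using the first 2 balance equations plus normalization, the linear system A*pi = b is:
  [-6/7, 2/7, 4/7] . pi = 0
  [4/7, -6/7, 2/7] . pi = 0
  [1, 1, 1] . pi = 1

Solving yields:
  pi_P = 1/3
  pi_Q = 1/3
  pi_R = 1/3

Verification (pi * P):
  1/3*1/7 + 1/3*2/7 + 1/3*4/7 = 1/3 = pi_P  (ok)
  1/3*4/7 + 1/3*1/7 + 1/3*2/7 = 1/3 = pi_Q  (ok)
  1/3*2/7 + 1/3*4/7 + 1/3*1/7 = 1/3 = pi_R  (ok)

Answer: 1/3 1/3 1/3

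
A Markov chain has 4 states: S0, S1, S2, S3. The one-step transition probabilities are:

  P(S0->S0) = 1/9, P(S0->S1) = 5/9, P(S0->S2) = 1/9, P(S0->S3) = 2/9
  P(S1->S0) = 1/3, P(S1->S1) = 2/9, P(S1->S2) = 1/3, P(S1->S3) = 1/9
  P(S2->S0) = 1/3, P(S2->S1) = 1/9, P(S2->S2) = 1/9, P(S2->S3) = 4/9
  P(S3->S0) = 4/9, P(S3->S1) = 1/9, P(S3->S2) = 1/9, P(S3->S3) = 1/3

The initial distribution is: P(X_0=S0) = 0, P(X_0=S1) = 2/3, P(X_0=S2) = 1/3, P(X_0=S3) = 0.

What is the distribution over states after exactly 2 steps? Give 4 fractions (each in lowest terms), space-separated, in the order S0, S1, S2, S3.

Propagating the distribution step by step (d_{t+1} = d_t * P):
d_0 = (S0=0, S1=2/3, S2=1/3, S3=0)
  d_1[S0] = 0*1/9 + 2/3*1/3 + 1/3*1/3 + 0*4/9 = 1/3
  d_1[S1] = 0*5/9 + 2/3*2/9 + 1/3*1/9 + 0*1/9 = 5/27
  d_1[S2] = 0*1/9 + 2/3*1/3 + 1/3*1/9 + 0*1/9 = 7/27
  d_1[S3] = 0*2/9 + 2/3*1/9 + 1/3*4/9 + 0*1/3 = 2/9
d_1 = (S0=1/3, S1=5/27, S2=7/27, S3=2/9)
  d_2[S0] = 1/3*1/9 + 5/27*1/3 + 7/27*1/3 + 2/9*4/9 = 23/81
  d_2[S1] = 1/3*5/9 + 5/27*2/9 + 7/27*1/9 + 2/9*1/9 = 68/243
  d_2[S2] = 1/3*1/9 + 5/27*1/3 + 7/27*1/9 + 2/9*1/9 = 37/243
  d_2[S3] = 1/3*2/9 + 5/27*1/9 + 7/27*4/9 + 2/9*1/3 = 23/81
d_2 = (S0=23/81, S1=68/243, S2=37/243, S3=23/81)

Answer: 23/81 68/243 37/243 23/81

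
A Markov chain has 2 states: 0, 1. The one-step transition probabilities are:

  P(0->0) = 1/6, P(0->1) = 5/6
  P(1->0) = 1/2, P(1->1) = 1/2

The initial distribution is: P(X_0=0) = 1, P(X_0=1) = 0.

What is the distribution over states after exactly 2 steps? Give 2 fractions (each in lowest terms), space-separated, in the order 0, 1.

Answer: 4/9 5/9

Derivation:
Propagating the distribution step by step (d_{t+1} = d_t * P):
d_0 = (0=1, 1=0)
  d_1[0] = 1*1/6 + 0*1/2 = 1/6
  d_1[1] = 1*5/6 + 0*1/2 = 5/6
d_1 = (0=1/6, 1=5/6)
  d_2[0] = 1/6*1/6 + 5/6*1/2 = 4/9
  d_2[1] = 1/6*5/6 + 5/6*1/2 = 5/9
d_2 = (0=4/9, 1=5/9)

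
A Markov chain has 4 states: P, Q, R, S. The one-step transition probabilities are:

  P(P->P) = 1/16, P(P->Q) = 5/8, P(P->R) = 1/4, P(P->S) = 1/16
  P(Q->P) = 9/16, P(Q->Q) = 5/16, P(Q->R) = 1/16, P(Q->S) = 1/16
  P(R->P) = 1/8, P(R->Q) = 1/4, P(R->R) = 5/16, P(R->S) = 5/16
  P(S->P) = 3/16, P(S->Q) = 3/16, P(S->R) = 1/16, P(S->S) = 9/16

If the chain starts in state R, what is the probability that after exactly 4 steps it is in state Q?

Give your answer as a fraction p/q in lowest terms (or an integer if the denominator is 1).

Computing P^4 by repeated multiplication:
P^1 =
  P: [1/16, 5/8, 1/4, 1/16]
  Q: [9/16, 5/16, 1/16, 1/16]
  R: [1/8, 1/4, 5/16, 5/16]
  S: [3/16, 3/16, 1/16, 9/16]
P^2 =
  P: [51/128, 79/256, 35/256, 5/32]
  Q: [59/256, 61/128, 47/256, 7/64]
  R: [63/256, 75/256, 21/128, 19/64]
  S: [59/256, 19/64, 29/256, 23/64]
P^3 =
  P: [1003/4096, 1675/4096, 351/2048, 179/1024]
  Q: [1335/4096, 23/64, 621/4096, 167/1024]
  R: [525/2048, 1401/4096, 613/4096, 129/512]
  S: [1077/4096, 681/2048, 549/4096, 277/1024]
P^4 =
  P: [9815/32768, 23361/65536, 9913/65536, 1579/8192]
  Q: [17829/65536, 12599/32768, 10585/65536, 2981/16384]
  R: [17981/65536, 23053/65536, 4849/32768, 3701/16384]
  S: [17757/65536, 5775/16384, 9523/65536, 3789/16384]

(P^4)[R -> Q] = 23053/65536

Answer: 23053/65536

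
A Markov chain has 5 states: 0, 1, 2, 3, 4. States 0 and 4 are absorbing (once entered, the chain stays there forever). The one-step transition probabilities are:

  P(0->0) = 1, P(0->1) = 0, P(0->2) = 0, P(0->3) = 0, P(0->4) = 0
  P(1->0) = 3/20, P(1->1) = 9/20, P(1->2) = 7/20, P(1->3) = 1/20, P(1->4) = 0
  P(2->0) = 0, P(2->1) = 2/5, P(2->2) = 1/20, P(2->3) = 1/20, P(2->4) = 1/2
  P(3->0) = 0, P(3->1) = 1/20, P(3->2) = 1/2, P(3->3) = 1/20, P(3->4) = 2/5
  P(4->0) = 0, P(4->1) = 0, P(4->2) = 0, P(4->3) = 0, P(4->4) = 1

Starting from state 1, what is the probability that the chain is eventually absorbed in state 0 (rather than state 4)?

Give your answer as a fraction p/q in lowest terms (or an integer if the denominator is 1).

Answer: 9/23

Derivation:
Let a_i = P(absorbed in 0 | start in state i).
Boundary conditions: a_0 = 1, a_4 = 0.
For each transient state i, a_i = sum_j P(i->j) * a_j:
  a_1 = 3/20*a_0 + 9/20*a_1 + 7/20*a_2 + 1/20*a_3 + 0*a_4
  a_2 = 0*a_0 + 2/5*a_1 + 1/20*a_2 + 1/20*a_3 + 1/2*a_4
  a_3 = 0*a_0 + 1/20*a_1 + 1/2*a_2 + 1/20*a_3 + 2/5*a_4

Substituting a_0 = 1 and a_4 = 0, rearrange to (I - Q) a = r where r[i] = P(i -> 0):
  [11/20, -7/20, -1/20] . (a_1, a_2, a_3) = 3/20
  [-2/5, 19/20, -1/20] . (a_1, a_2, a_3) = 0
  [-1/20, -1/2, 19/20] . (a_1, a_2, a_3) = 0

Solving yields:
  a_1 = 9/23
  a_2 = 51/299
  a_3 = 33/299

Starting state is 1, so the absorption probability is a_1 = 9/23.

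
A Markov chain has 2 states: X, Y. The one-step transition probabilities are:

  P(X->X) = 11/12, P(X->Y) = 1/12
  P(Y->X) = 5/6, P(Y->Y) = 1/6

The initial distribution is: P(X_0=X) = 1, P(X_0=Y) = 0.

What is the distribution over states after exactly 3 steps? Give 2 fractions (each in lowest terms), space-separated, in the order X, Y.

Propagating the distribution step by step (d_{t+1} = d_t * P):
d_0 = (X=1, Y=0)
  d_1[X] = 1*11/12 + 0*5/6 = 11/12
  d_1[Y] = 1*1/12 + 0*1/6 = 1/12
d_1 = (X=11/12, Y=1/12)
  d_2[X] = 11/12*11/12 + 1/12*5/6 = 131/144
  d_2[Y] = 11/12*1/12 + 1/12*1/6 = 13/144
d_2 = (X=131/144, Y=13/144)
  d_3[X] = 131/144*11/12 + 13/144*5/6 = 1571/1728
  d_3[Y] = 131/144*1/12 + 13/144*1/6 = 157/1728
d_3 = (X=1571/1728, Y=157/1728)

Answer: 1571/1728 157/1728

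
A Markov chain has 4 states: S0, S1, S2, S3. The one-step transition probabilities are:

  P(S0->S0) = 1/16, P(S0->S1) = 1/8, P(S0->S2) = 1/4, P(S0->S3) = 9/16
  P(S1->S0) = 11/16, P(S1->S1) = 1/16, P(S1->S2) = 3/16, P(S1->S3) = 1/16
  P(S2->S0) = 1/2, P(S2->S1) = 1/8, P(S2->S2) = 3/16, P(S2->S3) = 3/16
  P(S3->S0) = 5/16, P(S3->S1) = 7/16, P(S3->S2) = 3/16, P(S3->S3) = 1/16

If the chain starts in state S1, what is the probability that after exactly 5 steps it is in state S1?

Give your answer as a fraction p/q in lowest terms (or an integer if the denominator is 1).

Computing P^5 by repeated multiplication:
P^1 =
  S0: [1/16, 1/8, 1/4, 9/16]
  S1: [11/16, 1/16, 3/16, 1/16]
  S2: [1/2, 1/8, 3/16, 3/16]
  S3: [5/16, 7/16, 3/16, 1/16]
P^2 =
  S0: [25/64, 75/256, 49/256, 1/8]
  S1: [51/256, 9/64, 59/256, 55/128]
  S2: [69/256, 45/256, 7/32, 43/128]
  S3: [111/256, 15/128, 53/256, 31/128]
P^3 =
  S0: [1477/4096, 597/4096, 217/1024, 577/2048]
  S1: [1469/4096, 513/2048, 819/4096, 391/2048]
  S2: [721/2048, 897/4096, 837/4096, 115/512]
  S3: [1175/4096, 99/512, 879/4096, 625/2048]
P^4 =
  S0: [10379/32768, 13365/65536, 13765/65536, 1103/4096]
  S1: [23217/65536, 2769/16384, 13757/65536, 8743/32768]
  S2: [22605/65536, 11895/65536, 6865/32768, 8653/32768]
  S3: [23169/65536, 6825/32768, 13463/65536, 7627/32768]
P^5 =
  S0: [366133/1048576, 205947/1048576, 108683/524288, 129565/524288]
  S1: [342539/1048576, 103713/524288, 219825/1048576, 139393/524288]
  S2: [87455/262144, 205707/1048576, 219213/1048576, 68459/262144]
  S3: [357293/1048576, 48423/262144, 219777/1048576, 138907/524288]

(P^5)[S1 -> S1] = 103713/524288

Answer: 103713/524288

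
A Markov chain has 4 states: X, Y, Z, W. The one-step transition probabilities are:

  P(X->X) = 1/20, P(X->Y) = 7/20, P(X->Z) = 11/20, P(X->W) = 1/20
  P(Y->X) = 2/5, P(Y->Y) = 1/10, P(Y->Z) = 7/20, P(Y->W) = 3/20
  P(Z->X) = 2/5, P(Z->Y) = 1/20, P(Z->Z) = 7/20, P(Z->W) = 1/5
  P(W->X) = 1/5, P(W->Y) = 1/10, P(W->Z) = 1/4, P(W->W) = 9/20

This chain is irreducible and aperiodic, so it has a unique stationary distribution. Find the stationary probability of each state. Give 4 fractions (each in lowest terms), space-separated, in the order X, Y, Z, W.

Answer: 994/3735 367/2490 286/747 169/830

Derivation:
The stationary distribution satisfies pi = pi * P, i.e.:
  pi_X = 1/20*pi_X + 2/5*pi_Y + 2/5*pi_Z + 1/5*pi_W
  pi_Y = 7/20*pi_X + 1/10*pi_Y + 1/20*pi_Z + 1/10*pi_W
  pi_Z = 11/20*pi_X + 7/20*pi_Y + 7/20*pi_Z + 1/4*pi_W
  pi_W = 1/20*pi_X + 3/20*pi_Y + 1/5*pi_Z + 9/20*pi_W
with normalization: pi_X + pi_Y + pi_Z + pi_W = 1.

Using the first 3 balance equations plus normalization, the linear system A*pi = b is:
  [-19/20, 2/5, 2/5, 1/5] . pi = 0
  [7/20, -9/10, 1/20, 1/10] . pi = 0
  [11/20, 7/20, -13/20, 1/4] . pi = 0
  [1, 1, 1, 1] . pi = 1

Solving yields:
  pi_X = 994/3735
  pi_Y = 367/2490
  pi_Z = 286/747
  pi_W = 169/830

Verification (pi * P):
  994/3735*1/20 + 367/2490*2/5 + 286/747*2/5 + 169/830*1/5 = 994/3735 = pi_X  (ok)
  994/3735*7/20 + 367/2490*1/10 + 286/747*1/20 + 169/830*1/10 = 367/2490 = pi_Y  (ok)
  994/3735*11/20 + 367/2490*7/20 + 286/747*7/20 + 169/830*1/4 = 286/747 = pi_Z  (ok)
  994/3735*1/20 + 367/2490*3/20 + 286/747*1/5 + 169/830*9/20 = 169/830 = pi_W  (ok)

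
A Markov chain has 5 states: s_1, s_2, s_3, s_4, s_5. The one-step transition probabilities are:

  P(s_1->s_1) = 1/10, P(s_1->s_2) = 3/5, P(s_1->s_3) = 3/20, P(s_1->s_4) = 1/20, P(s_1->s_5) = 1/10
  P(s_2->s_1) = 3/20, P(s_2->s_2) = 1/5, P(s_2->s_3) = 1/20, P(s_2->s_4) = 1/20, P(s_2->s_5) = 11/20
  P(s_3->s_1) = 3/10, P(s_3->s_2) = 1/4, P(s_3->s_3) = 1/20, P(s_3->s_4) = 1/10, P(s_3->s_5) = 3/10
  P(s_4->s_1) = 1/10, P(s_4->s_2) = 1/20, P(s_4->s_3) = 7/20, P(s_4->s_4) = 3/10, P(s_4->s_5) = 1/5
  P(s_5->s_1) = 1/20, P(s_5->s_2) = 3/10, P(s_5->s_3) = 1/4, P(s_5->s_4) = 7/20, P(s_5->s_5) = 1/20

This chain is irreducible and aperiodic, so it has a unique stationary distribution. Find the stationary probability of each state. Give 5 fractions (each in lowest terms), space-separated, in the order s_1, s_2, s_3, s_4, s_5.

The stationary distribution satisfies pi = pi * P, i.e.:
  pi_s_1 = 1/10*pi_s_1 + 3/20*pi_s_2 + 3/10*pi_s_3 + 1/10*pi_s_4 + 1/20*pi_s_5
  pi_s_2 = 3/5*pi_s_1 + 1/5*pi_s_2 + 1/4*pi_s_3 + 1/20*pi_s_4 + 3/10*pi_s_5
  pi_s_3 = 3/20*pi_s_1 + 1/20*pi_s_2 + 1/20*pi_s_3 + 7/20*pi_s_4 + 1/4*pi_s_5
  pi_s_4 = 1/20*pi_s_1 + 1/20*pi_s_2 + 1/10*pi_s_3 + 3/10*pi_s_4 + 7/20*pi_s_5
  pi_s_5 = 1/10*pi_s_1 + 11/20*pi_s_2 + 3/10*pi_s_3 + 1/5*pi_s_4 + 1/20*pi_s_5
with normalization: pi_s_1 + pi_s_2 + pi_s_3 + pi_s_4 + pi_s_5 = 1.

Using the first 4 balance equations plus normalization, the linear system A*pi = b is:
  [-9/10, 3/20, 3/10, 1/10, 1/20] . pi = 0
  [3/5, -4/5, 1/4, 1/20, 3/10] . pi = 0
  [3/20, 1/20, -19/20, 7/20, 1/4] . pi = 0
  [1/20, 1/20, 1/10, -7/10, 7/20] . pi = 0
  [1, 1, 1, 1, 1] . pi = 1

Solving yields:
  pi_s_1 = 3457/25804
  pi_s_2 = 26897/103216
  pi_s_3 = 4355/25804
  pi_s_4 = 9311/51608
  pi_s_5 = 26449/103216

Verification (pi * P):
  3457/25804*1/10 + 26897/103216*3/20 + 4355/25804*3/10 + 9311/51608*1/10 + 26449/103216*1/20 = 3457/25804 = pi_s_1  (ok)
  3457/25804*3/5 + 26897/103216*1/5 + 4355/25804*1/4 + 9311/51608*1/20 + 26449/103216*3/10 = 26897/103216 = pi_s_2  (ok)
  3457/25804*3/20 + 26897/103216*1/20 + 4355/25804*1/20 + 9311/51608*7/20 + 26449/103216*1/4 = 4355/25804 = pi_s_3  (ok)
  3457/25804*1/20 + 26897/103216*1/20 + 4355/25804*1/10 + 9311/51608*3/10 + 26449/103216*7/20 = 9311/51608 = pi_s_4  (ok)
  3457/25804*1/10 + 26897/103216*11/20 + 4355/25804*3/10 + 9311/51608*1/5 + 26449/103216*1/20 = 26449/103216 = pi_s_5  (ok)

Answer: 3457/25804 26897/103216 4355/25804 9311/51608 26449/103216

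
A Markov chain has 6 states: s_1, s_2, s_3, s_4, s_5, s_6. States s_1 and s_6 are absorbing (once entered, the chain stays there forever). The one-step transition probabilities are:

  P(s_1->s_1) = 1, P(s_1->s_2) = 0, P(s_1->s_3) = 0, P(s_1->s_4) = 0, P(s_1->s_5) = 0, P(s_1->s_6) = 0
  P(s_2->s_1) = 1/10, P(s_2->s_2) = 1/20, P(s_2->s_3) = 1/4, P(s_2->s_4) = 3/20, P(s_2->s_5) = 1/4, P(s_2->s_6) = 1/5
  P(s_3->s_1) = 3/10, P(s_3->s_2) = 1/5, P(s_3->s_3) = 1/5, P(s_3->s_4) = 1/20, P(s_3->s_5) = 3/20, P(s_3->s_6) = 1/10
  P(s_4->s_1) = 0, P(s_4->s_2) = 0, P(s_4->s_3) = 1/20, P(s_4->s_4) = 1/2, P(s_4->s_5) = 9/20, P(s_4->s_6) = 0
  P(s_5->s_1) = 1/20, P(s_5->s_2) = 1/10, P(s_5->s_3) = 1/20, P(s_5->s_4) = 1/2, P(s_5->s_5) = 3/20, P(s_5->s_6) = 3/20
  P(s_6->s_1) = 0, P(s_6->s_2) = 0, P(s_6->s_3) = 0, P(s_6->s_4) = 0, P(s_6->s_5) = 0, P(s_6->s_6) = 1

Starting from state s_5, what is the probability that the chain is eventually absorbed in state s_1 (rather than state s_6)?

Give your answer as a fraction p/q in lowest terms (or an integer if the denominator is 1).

Answer: 6521/17512

Derivation:
Let a_i = P(absorbed in s_1 | start in state i).
Boundary conditions: a_s_1 = 1, a_s_6 = 0.
For each transient state i, a_i = sum_j P(i->j) * a_j:
  a_s_2 = 1/10*a_s_1 + 1/20*a_s_2 + 1/4*a_s_3 + 3/20*a_s_4 + 1/4*a_s_5 + 1/5*a_s_6
  a_s_3 = 3/10*a_s_1 + 1/5*a_s_2 + 1/5*a_s_3 + 1/20*a_s_4 + 3/20*a_s_5 + 1/10*a_s_6
  a_s_4 = 0*a_s_1 + 0*a_s_2 + 1/20*a_s_3 + 1/2*a_s_4 + 9/20*a_s_5 + 0*a_s_6
  a_s_5 = 1/20*a_s_1 + 1/10*a_s_2 + 1/20*a_s_3 + 1/2*a_s_4 + 3/20*a_s_5 + 3/20*a_s_6

Substituting a_s_1 = 1 and a_s_6 = 0, rearrange to (I - Q) a = r where r[i] = P(i -> s_1):
  [19/20, -1/4, -3/20, -1/4] . (a_s_2, a_s_3, a_s_4, a_s_5) = 1/10
  [-1/5, 4/5, -1/20, -3/20] . (a_s_2, a_s_3, a_s_4, a_s_5) = 3/10
  [0, -1/20, 1/2, -9/20] . (a_s_2, a_s_3, a_s_4, a_s_5) = 0
  [-1/10, -1/20, -1/2, 17/20] . (a_s_2, a_s_3, a_s_4, a_s_5) = 1/20

Solving yields:
  a_s_2 = 7287/17512
  a_s_3 = 10041/17512
  a_s_4 = 6873/17512
  a_s_5 = 6521/17512

Starting state is s_5, so the absorption probability is a_s_5 = 6521/17512.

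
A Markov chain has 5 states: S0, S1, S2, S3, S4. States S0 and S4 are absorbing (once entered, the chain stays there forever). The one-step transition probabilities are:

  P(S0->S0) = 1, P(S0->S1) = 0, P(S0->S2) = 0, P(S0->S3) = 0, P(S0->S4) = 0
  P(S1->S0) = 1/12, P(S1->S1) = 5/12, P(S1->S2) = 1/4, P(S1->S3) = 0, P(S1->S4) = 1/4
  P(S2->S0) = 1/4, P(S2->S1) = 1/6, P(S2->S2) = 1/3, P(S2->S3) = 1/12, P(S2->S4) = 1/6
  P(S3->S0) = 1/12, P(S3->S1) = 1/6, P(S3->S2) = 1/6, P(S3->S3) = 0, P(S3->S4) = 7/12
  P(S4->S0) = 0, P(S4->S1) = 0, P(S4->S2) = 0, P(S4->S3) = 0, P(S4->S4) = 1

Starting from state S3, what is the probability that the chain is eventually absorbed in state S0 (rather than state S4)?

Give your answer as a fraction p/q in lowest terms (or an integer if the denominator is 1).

Let a_i = P(absorbed in S0 | start in state i).
Boundary conditions: a_S0 = 1, a_S4 = 0.
For each transient state i, a_i = sum_j P(i->j) * a_j:
  a_S1 = 1/12*a_S0 + 5/12*a_S1 + 1/4*a_S2 + 0*a_S3 + 1/4*a_S4
  a_S2 = 1/4*a_S0 + 1/6*a_S1 + 1/3*a_S2 + 1/12*a_S3 + 1/6*a_S4
  a_S3 = 1/12*a_S0 + 1/6*a_S1 + 1/6*a_S2 + 0*a_S3 + 7/12*a_S4

Substituting a_S0 = 1 and a_S4 = 0, rearrange to (I - Q) a = r where r[i] = P(i -> S0):
  [7/12, -1/4, 0] . (a_S1, a_S2, a_S3) = 1/12
  [-1/6, 2/3, -1/12] . (a_S1, a_S2, a_S3) = 1/4
  [-1/6, -1/6, 1] . (a_S1, a_S2, a_S3) = 1/12

Solving yields:
  a_S1 = 41/116
  a_S2 = 57/116
  a_S3 = 13/58

Starting state is S3, so the absorption probability is a_S3 = 13/58.

Answer: 13/58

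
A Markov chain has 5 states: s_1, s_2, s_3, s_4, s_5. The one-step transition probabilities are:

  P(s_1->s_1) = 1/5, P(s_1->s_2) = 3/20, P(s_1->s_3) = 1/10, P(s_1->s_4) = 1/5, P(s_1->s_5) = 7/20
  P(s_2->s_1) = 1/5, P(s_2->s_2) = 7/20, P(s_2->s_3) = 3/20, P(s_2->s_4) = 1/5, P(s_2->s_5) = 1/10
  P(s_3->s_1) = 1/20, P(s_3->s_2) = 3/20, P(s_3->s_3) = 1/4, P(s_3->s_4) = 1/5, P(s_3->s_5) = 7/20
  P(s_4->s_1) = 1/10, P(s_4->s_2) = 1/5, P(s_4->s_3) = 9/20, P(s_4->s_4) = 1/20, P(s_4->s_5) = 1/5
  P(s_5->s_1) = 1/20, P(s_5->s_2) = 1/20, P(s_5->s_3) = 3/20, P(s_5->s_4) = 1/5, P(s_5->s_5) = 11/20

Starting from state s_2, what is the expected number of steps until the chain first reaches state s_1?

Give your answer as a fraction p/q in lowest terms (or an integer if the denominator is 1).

Let h_i = expected steps to first reach s_1 from state i.
Boundary: h_s_1 = 0.
First-step equations for the other states:
  h_s_2 = 1 + 1/5*h_s_1 + 7/20*h_s_2 + 3/20*h_s_3 + 1/5*h_s_4 + 1/10*h_s_5
  h_s_3 = 1 + 1/20*h_s_1 + 3/20*h_s_2 + 1/4*h_s_3 + 1/5*h_s_4 + 7/20*h_s_5
  h_s_4 = 1 + 1/10*h_s_1 + 1/5*h_s_2 + 9/20*h_s_3 + 1/20*h_s_4 + 1/5*h_s_5
  h_s_5 = 1 + 1/20*h_s_1 + 1/20*h_s_2 + 3/20*h_s_3 + 1/5*h_s_4 + 11/20*h_s_5

Substituting h_s_1 = 0 and rearranging gives the linear system (I - Q) h = 1:
  [13/20, -3/20, -1/5, -1/10] . (h_s_2, h_s_3, h_s_4, h_s_5) = 1
  [-3/20, 3/4, -1/5, -7/20] . (h_s_2, h_s_3, h_s_4, h_s_5) = 1
  [-1/5, -9/20, 19/20, -1/5] . (h_s_2, h_s_3, h_s_4, h_s_5) = 1
  [-1/20, -3/20, -1/5, 9/20] . (h_s_2, h_s_3, h_s_4, h_s_5) = 1

Solving yields:
  h_s_2 = 2530/257
  h_s_3 = 9430/771
  h_s_4 = 2970/257
  h_s_5 = 3220/257

Starting state is s_2, so the expected hitting time is h_s_2 = 2530/257.

Answer: 2530/257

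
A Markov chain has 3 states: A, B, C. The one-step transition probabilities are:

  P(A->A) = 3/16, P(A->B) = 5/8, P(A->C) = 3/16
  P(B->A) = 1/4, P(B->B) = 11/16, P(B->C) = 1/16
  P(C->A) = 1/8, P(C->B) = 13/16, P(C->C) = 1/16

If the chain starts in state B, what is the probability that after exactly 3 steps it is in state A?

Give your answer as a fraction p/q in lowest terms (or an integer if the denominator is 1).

Computing P^3 by repeated multiplication:
P^1 =
  A: [3/16, 5/8, 3/16]
  B: [1/4, 11/16, 1/16]
  C: [1/8, 13/16, 1/16]
P^2 =
  A: [55/256, 179/256, 11/128]
  B: [29/128, 87/128, 3/32]
  C: [15/64, 11/16, 5/64]
P^3 =
  A: [925/4096, 2805/4096, 183/2048]
  B: [459/2048, 1403/2048, 93/1024]
  C: [231/1024, 699/1024, 47/512]

(P^3)[B -> A] = 459/2048

Answer: 459/2048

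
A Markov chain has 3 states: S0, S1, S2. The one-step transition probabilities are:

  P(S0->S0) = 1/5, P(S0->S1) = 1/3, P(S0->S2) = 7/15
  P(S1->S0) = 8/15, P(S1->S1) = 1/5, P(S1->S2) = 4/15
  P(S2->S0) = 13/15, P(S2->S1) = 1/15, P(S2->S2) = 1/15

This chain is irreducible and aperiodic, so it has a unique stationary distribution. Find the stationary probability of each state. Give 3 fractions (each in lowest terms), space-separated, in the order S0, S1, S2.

The stationary distribution satisfies pi = pi * P, i.e.:
  pi_S0 = 1/5*pi_S0 + 8/15*pi_S1 + 13/15*pi_S2
  pi_S1 = 1/3*pi_S0 + 1/5*pi_S1 + 1/15*pi_S2
  pi_S2 = 7/15*pi_S0 + 4/15*pi_S1 + 1/15*pi_S2
with normalization: pi_S0 + pi_S1 + pi_S2 = 1.

Using the first 2 balance equations plus normalization, the linear system A*pi = b is:
  [-4/5, 8/15, 13/15] . pi = 0
  [1/3, -4/5, 1/15] . pi = 0
  [1, 1, 1] . pi = 1

Solving yields:
  pi_S0 = 164/345
  pi_S1 = 77/345
  pi_S2 = 104/345

Verification (pi * P):
  164/345*1/5 + 77/345*8/15 + 104/345*13/15 = 164/345 = pi_S0  (ok)
  164/345*1/3 + 77/345*1/5 + 104/345*1/15 = 77/345 = pi_S1  (ok)
  164/345*7/15 + 77/345*4/15 + 104/345*1/15 = 104/345 = pi_S2  (ok)

Answer: 164/345 77/345 104/345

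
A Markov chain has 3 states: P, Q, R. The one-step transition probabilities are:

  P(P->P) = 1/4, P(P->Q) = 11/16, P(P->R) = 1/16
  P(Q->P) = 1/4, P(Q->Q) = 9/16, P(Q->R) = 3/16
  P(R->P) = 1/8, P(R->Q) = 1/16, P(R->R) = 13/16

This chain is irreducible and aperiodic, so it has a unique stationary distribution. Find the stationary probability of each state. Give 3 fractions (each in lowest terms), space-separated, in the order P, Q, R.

The stationary distribution satisfies pi = pi * P, i.e.:
  pi_P = 1/4*pi_P + 1/4*pi_Q + 1/8*pi_R
  pi_Q = 11/16*pi_P + 9/16*pi_Q + 1/16*pi_R
  pi_R = 1/16*pi_P + 3/16*pi_Q + 13/16*pi_R
with normalization: pi_P + pi_Q + pi_R = 1.

Using the first 2 balance equations plus normalization, the linear system A*pi = b is:
  [-3/4, 1/4, 1/8] . pi = 0
  [11/16, -7/16, 1/16] . pi = 0
  [1, 1, 1] . pi = 1

Solving yields:
  pi_P = 9/46
  pi_Q = 17/46
  pi_R = 10/23

Verification (pi * P):
  9/46*1/4 + 17/46*1/4 + 10/23*1/8 = 9/46 = pi_P  (ok)
  9/46*11/16 + 17/46*9/16 + 10/23*1/16 = 17/46 = pi_Q  (ok)
  9/46*1/16 + 17/46*3/16 + 10/23*13/16 = 10/23 = pi_R  (ok)

Answer: 9/46 17/46 10/23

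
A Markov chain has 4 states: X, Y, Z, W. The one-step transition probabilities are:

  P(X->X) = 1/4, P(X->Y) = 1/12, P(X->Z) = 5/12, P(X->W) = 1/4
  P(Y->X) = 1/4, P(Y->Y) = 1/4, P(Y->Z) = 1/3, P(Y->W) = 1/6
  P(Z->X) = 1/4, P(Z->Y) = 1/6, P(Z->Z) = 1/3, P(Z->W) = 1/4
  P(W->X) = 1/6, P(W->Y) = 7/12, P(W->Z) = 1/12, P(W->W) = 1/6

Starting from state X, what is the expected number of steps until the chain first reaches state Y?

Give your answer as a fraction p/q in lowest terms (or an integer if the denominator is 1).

Answer: 169/38

Derivation:
Let h_i = expected steps to first reach Y from state i.
Boundary: h_Y = 0.
First-step equations for the other states:
  h_X = 1 + 1/4*h_X + 1/12*h_Y + 5/12*h_Z + 1/4*h_W
  h_Z = 1 + 1/4*h_X + 1/6*h_Y + 1/3*h_Z + 1/4*h_W
  h_W = 1 + 1/6*h_X + 7/12*h_Y + 1/12*h_Z + 1/6*h_W

Substituting h_Y = 0 and rearranging gives the linear system (I - Q) h = 1:
  [3/4, -5/12, -1/4] . (h_X, h_Z, h_W) = 1
  [-1/4, 2/3, -1/4] . (h_X, h_Z, h_W) = 1
  [-1/6, -1/12, 5/6] . (h_X, h_Z, h_W) = 1

Solving yields:
  h_X = 169/38
  h_Z = 78/19
  h_W = 5/2

Starting state is X, so the expected hitting time is h_X = 169/38.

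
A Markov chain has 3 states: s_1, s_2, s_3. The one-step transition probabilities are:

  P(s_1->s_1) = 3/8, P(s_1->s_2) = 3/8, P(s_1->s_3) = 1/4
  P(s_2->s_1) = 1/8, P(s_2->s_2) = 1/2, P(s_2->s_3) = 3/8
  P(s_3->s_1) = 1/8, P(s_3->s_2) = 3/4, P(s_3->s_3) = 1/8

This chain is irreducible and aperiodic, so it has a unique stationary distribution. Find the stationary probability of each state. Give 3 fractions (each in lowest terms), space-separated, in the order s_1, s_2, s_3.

The stationary distribution satisfies pi = pi * P, i.e.:
  pi_s_1 = 3/8*pi_s_1 + 1/8*pi_s_2 + 1/8*pi_s_3
  pi_s_2 = 3/8*pi_s_1 + 1/2*pi_s_2 + 3/4*pi_s_3
  pi_s_3 = 1/4*pi_s_1 + 3/8*pi_s_2 + 1/8*pi_s_3
with normalization: pi_s_1 + pi_s_2 + pi_s_3 = 1.

Using the first 2 balance equations plus normalization, the linear system A*pi = b is:
  [-5/8, 1/8, 1/8] . pi = 0
  [3/8, -1/2, 3/4] . pi = 0
  [1, 1, 1] . pi = 1

Solving yields:
  pi_s_1 = 1/6
  pi_s_2 = 11/20
  pi_s_3 = 17/60

Verification (pi * P):
  1/6*3/8 + 11/20*1/8 + 17/60*1/8 = 1/6 = pi_s_1  (ok)
  1/6*3/8 + 11/20*1/2 + 17/60*3/4 = 11/20 = pi_s_2  (ok)
  1/6*1/4 + 11/20*3/8 + 17/60*1/8 = 17/60 = pi_s_3  (ok)

Answer: 1/6 11/20 17/60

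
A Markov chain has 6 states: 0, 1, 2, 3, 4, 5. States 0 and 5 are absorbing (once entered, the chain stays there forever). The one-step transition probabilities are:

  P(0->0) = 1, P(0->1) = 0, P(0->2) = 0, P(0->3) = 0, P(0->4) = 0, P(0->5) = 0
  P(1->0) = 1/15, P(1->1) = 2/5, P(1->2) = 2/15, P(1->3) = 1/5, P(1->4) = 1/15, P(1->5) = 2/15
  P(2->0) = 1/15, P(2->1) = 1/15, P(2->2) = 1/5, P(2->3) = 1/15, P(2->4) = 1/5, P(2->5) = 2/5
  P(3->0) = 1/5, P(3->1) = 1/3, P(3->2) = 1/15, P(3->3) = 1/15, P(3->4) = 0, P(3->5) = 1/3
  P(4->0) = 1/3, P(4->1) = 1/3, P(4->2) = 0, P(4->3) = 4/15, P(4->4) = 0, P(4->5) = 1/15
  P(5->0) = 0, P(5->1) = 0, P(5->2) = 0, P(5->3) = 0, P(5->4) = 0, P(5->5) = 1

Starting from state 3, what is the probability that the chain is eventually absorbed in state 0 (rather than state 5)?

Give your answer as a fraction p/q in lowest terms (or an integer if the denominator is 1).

Answer: 450/1247

Derivation:
Let a_i = P(absorbed in 0 | start in state i).
Boundary conditions: a_0 = 1, a_5 = 0.
For each transient state i, a_i = sum_j P(i->j) * a_j:
  a_1 = 1/15*a_0 + 2/5*a_1 + 2/15*a_2 + 1/5*a_3 + 1/15*a_4 + 2/15*a_5
  a_2 = 1/15*a_0 + 1/15*a_1 + 1/5*a_2 + 1/15*a_3 + 1/5*a_4 + 2/5*a_5
  a_3 = 1/5*a_0 + 1/3*a_1 + 1/15*a_2 + 1/15*a_3 + 0*a_4 + 1/3*a_5
  a_4 = 1/3*a_0 + 1/3*a_1 + 0*a_2 + 4/15*a_3 + 0*a_4 + 1/15*a_5

Substituting a_0 = 1 and a_5 = 0, rearrange to (I - Q) a = r where r[i] = P(i -> 0):
  [3/5, -2/15, -1/5, -1/15] . (a_1, a_2, a_3, a_4) = 1/15
  [-1/15, 4/5, -1/15, -1/5] . (a_1, a_2, a_3, a_4) = 1/15
  [-1/3, -1/15, 14/15, 0] . (a_1, a_2, a_3, a_4) = 1/5
  [-1/3, 0, -4/15, 1] . (a_1, a_2, a_3, a_4) = 1/3

Solving yields:
  a_1 = 442/1247
  a_2 = 349/1247
  a_3 = 450/1247
  a_4 = 683/1247

Starting state is 3, so the absorption probability is a_3 = 450/1247.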